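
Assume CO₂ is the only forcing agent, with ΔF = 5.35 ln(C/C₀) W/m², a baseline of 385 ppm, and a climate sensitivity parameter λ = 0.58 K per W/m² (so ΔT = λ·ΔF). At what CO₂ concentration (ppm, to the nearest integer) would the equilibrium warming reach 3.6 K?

Required forcing: ΔF = ΔT/λ = 3.6/0.58 = 6.2069 W/m².
Then ln(C/385) = ΔF/5.35 = 6.2069/5.35 = 1.16017.
So C = 385 × e^1.16017 = 385 × 3.19048 = 1228.33 ppm.

C ≈ 1228 ppm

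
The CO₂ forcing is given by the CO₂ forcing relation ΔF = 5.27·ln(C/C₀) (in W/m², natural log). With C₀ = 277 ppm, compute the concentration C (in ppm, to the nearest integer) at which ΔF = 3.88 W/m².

Set 5.27 ln(C/277) = 3.88, so ln(C/277) = 3.88/5.27 = 0.73624.
Then C/277 = e^0.73624 = 2.08807, giving C = 277 × 2.08807 = 578.40 ppm.

C ≈ 578 ppm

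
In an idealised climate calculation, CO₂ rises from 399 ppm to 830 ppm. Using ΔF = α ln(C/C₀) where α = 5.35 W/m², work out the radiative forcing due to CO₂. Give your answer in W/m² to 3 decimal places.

ΔF = 3.919 W/m²

CO₂: 5.35 × ln(830/399) = 5.35 × ln(2.08020) = 5.35 × 0.73246 = 3.9187 W/m².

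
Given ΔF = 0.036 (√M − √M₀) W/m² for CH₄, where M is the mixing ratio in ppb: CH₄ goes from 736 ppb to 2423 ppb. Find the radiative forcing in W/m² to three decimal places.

ΔF = 0.795 W/m²

CH₄: 0.036 × (√2423 − √736) = 0.036 × (49.2240 − 27.1293) = 0.036 × 22.0947 = 0.7954 W/m².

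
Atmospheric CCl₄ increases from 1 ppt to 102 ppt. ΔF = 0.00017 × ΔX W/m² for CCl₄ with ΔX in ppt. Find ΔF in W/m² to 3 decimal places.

CCl₄: ΔF = 0.00017 × (102 − 1) = 0.00017 × 101 = 0.0172 W/m².

ΔF = 0.017 W/m²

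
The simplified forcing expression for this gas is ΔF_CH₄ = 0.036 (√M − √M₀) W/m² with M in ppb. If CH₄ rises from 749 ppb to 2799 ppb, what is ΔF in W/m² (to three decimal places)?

ΔF = 0.919 W/m²

CH₄: 0.036 × (√2799 − √749) = 0.036 × (52.9056 − 27.3679) = 0.036 × 25.5377 = 0.9194 W/m².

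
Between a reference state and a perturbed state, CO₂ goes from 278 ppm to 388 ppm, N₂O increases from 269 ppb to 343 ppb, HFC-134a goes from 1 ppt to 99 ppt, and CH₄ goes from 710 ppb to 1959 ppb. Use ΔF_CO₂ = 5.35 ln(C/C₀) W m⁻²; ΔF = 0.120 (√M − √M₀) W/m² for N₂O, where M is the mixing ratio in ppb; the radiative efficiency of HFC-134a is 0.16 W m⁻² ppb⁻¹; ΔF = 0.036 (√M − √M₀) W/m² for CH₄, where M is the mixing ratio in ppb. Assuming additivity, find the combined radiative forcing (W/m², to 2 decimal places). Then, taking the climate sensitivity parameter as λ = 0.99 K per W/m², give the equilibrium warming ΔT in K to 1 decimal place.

CO₂: 5.35 × ln(388/278) = 5.35 × ln(1.39568) = 5.35 × 0.33338 = 1.7836 W/m².
N₂O: 0.120 × (√343 − √269) = 0.120 × (18.5203 − 16.4012) = 0.120 × 2.1191 = 0.2543 W/m².
HFC-134a: Δ = 99 − 1 = 98 ppt = 0.098 ppb; ΔF = 0.16 × 0.098 = 0.0157 W/m².
CH₄: 0.036 × (√1959 − √710) = 0.036 × (44.2606 − 26.6458) = 0.036 × 17.6148 = 0.6341 W/m².
Total ΔF = 1.7836 + 0.2543 + 0.0157 + 0.6341 = 2.6877 W/m².
ΔT = λ ΔF = 0.99 × 2.69 = 2.6631 K.

ΔF = 2.69 W/m²; ΔT = 2.7 K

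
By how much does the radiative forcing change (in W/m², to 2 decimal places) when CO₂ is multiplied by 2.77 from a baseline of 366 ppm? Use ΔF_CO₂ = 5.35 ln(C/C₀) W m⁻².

ΔF = 5.45 W/m²

Because the forcing depends only on the ratio C/C₀, the initial concentration does not enter.
ΔF = 5.35 × ln(2.77) = 5.35 × 1.01885 = 5.4508 W/m².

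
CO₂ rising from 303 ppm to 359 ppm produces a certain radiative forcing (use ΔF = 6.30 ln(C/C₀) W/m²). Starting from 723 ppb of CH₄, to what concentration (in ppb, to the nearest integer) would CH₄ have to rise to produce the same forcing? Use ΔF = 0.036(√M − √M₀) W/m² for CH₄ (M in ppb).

M ≈ 3200 ppb

CO₂ forcing: 6.30 × ln(359/303) = 6.30 × 0.169590 = 1.06842 W/m².
Set 0.036(√M − √723) = 1.06842: √M = 1.06842/0.036 + √723 = 29.6783 + 26.8887 = 56.5670.
M = (56.5670)² = 3199.83 ppb.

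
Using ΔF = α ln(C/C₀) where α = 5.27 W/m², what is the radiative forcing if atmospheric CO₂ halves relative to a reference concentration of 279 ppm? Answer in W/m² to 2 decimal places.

Because the forcing depends only on the ratio C/C₀, the initial concentration does not enter.
ΔF = 5.27 × ln(0.5) = 5.27 × -0.69315 = -3.6529 W/m².

ΔF = -3.65 W/m²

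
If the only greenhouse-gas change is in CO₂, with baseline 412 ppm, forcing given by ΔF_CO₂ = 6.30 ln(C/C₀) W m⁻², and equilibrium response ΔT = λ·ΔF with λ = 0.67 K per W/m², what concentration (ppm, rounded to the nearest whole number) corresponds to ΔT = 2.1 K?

C ≈ 678 ppm

Required forcing: ΔF = ΔT/λ = 2.1/0.67 = 3.1343 W/m².
Then ln(C/412) = ΔF/6.30 = 3.1343/6.30 = 0.49751.
So C = 412 × e^0.49751 = 412 × 1.64462 = 677.58 ppm.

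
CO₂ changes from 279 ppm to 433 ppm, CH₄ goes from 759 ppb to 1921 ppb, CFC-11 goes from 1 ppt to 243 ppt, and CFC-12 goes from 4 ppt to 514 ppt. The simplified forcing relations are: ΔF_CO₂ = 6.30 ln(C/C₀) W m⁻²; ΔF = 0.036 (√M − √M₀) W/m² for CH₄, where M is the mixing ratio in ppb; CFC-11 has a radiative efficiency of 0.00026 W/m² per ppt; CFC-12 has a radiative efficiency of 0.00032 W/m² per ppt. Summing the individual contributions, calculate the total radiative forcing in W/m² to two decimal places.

CO₂: 6.30 × ln(433/279) = 6.30 × ln(1.55197) = 6.30 × 0.43953 = 2.7690 W/m².
CH₄: 0.036 × (√1921 − √759) = 0.036 × (43.8292 − 27.5500) = 0.036 × 16.2792 = 0.5861 W/m².
CFC-11: ΔF = 0.00026 × (243 − 1) = 0.00026 × 242 = 0.0629 W/m².
CFC-12: ΔF = 0.00032 × (514 − 4) = 0.00032 × 510 = 0.1632 W/m².
Total ΔF = 2.7690 + 0.5861 + 0.0629 + 0.1632 = 3.5812 W/m².

ΔF = 3.58 W/m²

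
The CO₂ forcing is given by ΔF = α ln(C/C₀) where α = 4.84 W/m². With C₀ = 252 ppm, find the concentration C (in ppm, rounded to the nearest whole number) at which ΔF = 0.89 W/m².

C ≈ 303 ppm

Set 4.84 ln(C/252) = 0.89, so ln(C/252) = 0.89/4.84 = 0.18388.
Then C/252 = e^0.18388 = 1.20187, giving C = 252 × 1.20187 = 302.87 ppm.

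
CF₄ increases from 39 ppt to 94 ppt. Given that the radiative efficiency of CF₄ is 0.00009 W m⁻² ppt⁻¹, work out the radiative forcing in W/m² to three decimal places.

ΔF = 0.005 W/m²

CF₄: ΔF = 0.00009 × (94 − 39) = 0.00009 × 55 = 0.0050 W/m².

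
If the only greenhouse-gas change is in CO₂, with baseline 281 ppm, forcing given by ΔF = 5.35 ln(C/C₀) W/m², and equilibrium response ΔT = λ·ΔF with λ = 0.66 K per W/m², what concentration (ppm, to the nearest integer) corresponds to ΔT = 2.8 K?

Required forcing: ΔF = ΔT/λ = 2.8/0.66 = 4.2424 W/m².
Then ln(C/281) = ΔF/5.35 = 4.2424/5.35 = 0.79297.
So C = 281 × e^0.79297 = 281 × 2.20995 = 621.00 ppm.

C ≈ 621 ppm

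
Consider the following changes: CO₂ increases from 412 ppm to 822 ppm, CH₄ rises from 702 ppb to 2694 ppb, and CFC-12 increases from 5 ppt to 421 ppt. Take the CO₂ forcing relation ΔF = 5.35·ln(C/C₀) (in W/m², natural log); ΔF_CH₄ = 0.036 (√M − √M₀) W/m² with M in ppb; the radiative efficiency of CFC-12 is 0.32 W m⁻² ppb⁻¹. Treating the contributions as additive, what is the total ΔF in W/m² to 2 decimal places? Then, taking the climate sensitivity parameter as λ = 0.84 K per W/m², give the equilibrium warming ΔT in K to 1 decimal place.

CO₂: 5.35 × ln(822/412) = 5.35 × ln(1.99515) = 5.35 × 0.69072 = 3.6954 W/m².
CH₄: 0.036 × (√2694 − √702) = 0.036 × (51.9038 − 26.4953) = 0.036 × 25.4085 = 0.9147 W/m².
CFC-12: Δ = 421 − 5 = 416 ppt = 0.416 ppb; ΔF = 0.32 × 0.416 = 0.1331 W/m².
Total ΔF = 3.6954 + 0.9147 + 0.1331 = 4.7432 W/m².
ΔT = λ ΔF = 0.84 × 4.74 = 3.9816 K.

ΔF = 4.74 W/m²; ΔT = 4.0 K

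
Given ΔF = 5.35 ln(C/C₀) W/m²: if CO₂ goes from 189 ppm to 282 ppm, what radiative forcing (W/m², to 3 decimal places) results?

ΔF = 2.141 W/m²

CO₂ absorption bands are partially saturated, so forcing scales with the logarithm of the concentration ratio.
CO₂: 5.35 × ln(282/189) = 5.35 × ln(1.49206) = 5.35 × 0.40016 = 2.1409 W/m².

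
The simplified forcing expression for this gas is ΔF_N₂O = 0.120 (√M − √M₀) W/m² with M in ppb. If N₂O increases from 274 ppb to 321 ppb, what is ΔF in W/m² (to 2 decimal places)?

N₂O: 0.120 × (√321 − √274) = 0.120 × (17.9165 − 16.5529) = 0.120 × 1.3636 = 0.1636 W/m².

ΔF = 0.16 W/m²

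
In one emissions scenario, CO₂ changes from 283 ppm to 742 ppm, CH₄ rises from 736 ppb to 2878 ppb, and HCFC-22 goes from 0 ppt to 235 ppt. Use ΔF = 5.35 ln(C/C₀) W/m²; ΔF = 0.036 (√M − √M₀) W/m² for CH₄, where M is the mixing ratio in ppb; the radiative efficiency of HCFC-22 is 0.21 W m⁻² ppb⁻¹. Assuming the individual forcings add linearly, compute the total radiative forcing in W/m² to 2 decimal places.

ΔF = 6.16 W/m²

CO₂: 5.35 × ln(742/283) = 5.35 × ln(2.62191) = 5.35 × 0.96390 = 5.1569 W/m².
CH₄: 0.036 × (√2878 − √736) = 0.036 × (53.6470 − 27.1293) = 0.036 × 26.5177 = 0.9546 W/m².
HCFC-22: Δ = 235 − 0 = 235 ppt = 0.235 ppb; ΔF = 0.21 × 0.235 = 0.0494 W/m².
Total ΔF = 5.1569 + 0.9546 + 0.0494 = 6.1609 W/m².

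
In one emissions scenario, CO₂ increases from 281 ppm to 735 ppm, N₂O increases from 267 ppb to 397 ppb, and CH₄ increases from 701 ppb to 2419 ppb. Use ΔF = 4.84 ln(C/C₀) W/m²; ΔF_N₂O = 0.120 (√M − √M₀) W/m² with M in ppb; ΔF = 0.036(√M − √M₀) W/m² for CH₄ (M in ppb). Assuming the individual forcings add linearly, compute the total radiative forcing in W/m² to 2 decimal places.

CO₂: 4.84 × ln(735/281) = 4.84 × ln(2.61566) = 4.84 × 0.96152 = 4.6538 W/m².
N₂O: 0.120 × (√397 − √267) = 0.120 × (19.9249 − 16.3401) = 0.120 × 3.5848 = 0.4302 W/m².
CH₄: 0.036 × (√2419 − √701) = 0.036 × (49.1833 − 26.4764) = 0.036 × 22.7069 = 0.8174 W/m².
Total ΔF = 4.6538 + 0.4302 + 0.8174 = 5.9014 W/m².

ΔF = 5.90 W/m²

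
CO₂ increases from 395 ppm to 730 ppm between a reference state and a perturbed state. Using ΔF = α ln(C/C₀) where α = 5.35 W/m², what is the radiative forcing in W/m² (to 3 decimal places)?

CO₂: 5.35 × ln(730/395) = 5.35 × ln(1.84810) = 5.35 × 0.61416 = 3.2858 W/m².

ΔF = 3.286 W/m²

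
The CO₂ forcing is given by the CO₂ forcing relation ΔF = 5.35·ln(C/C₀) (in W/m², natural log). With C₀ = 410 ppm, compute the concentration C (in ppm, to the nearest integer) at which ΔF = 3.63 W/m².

Set 5.35 ln(C/410) = 3.63, so ln(C/410) = 3.63/5.35 = 0.67850.
Then C/410 = e^0.67850 = 1.97092, giving C = 410 × 1.97092 = 808.08 ppm.

C ≈ 808 ppm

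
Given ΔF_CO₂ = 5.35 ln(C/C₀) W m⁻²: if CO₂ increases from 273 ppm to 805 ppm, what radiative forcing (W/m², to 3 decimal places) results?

ΔF = 5.785 W/m²

CO₂: 5.35 × ln(805/273) = 5.35 × ln(2.94872) = 5.35 × 1.08137 = 5.7853 W/m².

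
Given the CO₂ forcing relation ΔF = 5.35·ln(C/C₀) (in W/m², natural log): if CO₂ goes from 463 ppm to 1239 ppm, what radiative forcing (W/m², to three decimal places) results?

CO₂: 5.35 × ln(1239/463) = 5.35 × ln(2.67603) = 5.35 × 0.98433 = 5.2662 W/m².

ΔF = 5.266 W/m²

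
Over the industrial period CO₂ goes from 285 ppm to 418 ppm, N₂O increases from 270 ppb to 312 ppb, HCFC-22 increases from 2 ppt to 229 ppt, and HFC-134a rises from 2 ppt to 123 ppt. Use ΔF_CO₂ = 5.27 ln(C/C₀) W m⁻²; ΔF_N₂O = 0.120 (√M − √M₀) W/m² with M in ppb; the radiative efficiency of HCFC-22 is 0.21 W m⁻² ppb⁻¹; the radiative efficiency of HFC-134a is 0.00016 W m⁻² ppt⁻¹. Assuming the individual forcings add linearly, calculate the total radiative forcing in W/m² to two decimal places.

CO₂: 5.27 × ln(418/285) = 5.27 × ln(1.46667) = 5.27 × 0.38299 = 2.0184 W/m².
N₂O: 0.120 × (√312 − √270) = 0.120 × (17.6635 − 16.4317) = 0.120 × 1.2318 = 0.1478 W/m².
HCFC-22: Δ = 229 − 2 = 227 ppt = 0.227 ppb; ΔF = 0.21 × 0.227 = 0.0477 W/m².
HFC-134a: ΔF = 0.00016 × (123 − 2) = 0.00016 × 121 = 0.0194 W/m².
Total ΔF = 2.0184 + 0.1478 + 0.0477 + 0.0194 = 2.2333 W/m².

ΔF = 2.23 W/m²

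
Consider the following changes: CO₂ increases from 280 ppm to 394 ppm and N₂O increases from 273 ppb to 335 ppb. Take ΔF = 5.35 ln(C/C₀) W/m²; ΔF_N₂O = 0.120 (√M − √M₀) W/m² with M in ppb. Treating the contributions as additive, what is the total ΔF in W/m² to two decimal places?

ΔF = 2.04 W/m²

CO₂: 5.35 × ln(394/280) = 5.35 × ln(1.40714) = 5.35 × 0.34156 = 1.8273 W/m².
N₂O: 0.120 × (√335 − √273) = 0.120 × (18.3030 − 16.5227) = 0.120 × 1.7803 = 0.2136 W/m².
Total ΔF = 1.8273 + 0.2136 = 2.0409 W/m².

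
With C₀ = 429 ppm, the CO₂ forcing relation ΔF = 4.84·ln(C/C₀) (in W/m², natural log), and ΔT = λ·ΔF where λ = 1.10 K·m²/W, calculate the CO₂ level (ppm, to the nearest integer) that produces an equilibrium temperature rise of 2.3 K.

C ≈ 661 ppm

Required forcing: ΔF = ΔT/λ = 2.3/1.10 = 2.0909 W/m².
Then ln(C/429) = ΔF/4.84 = 2.0909/4.84 = 0.43200.
So C = 429 × e^0.43200 = 429 × 1.54034 = 660.81 ppm.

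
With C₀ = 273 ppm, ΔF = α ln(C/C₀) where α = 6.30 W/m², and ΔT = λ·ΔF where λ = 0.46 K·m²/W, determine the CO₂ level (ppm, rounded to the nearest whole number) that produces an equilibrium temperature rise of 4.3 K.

C ≈ 1204 ppm

Required forcing: ΔF = ΔT/λ = 4.3/0.46 = 9.3478 W/m².
Then ln(C/273) = ΔF/6.30 = 9.3478/6.30 = 1.48378.
So C = 273 × e^1.48378 = 273 × 4.40958 = 1203.82 ppm.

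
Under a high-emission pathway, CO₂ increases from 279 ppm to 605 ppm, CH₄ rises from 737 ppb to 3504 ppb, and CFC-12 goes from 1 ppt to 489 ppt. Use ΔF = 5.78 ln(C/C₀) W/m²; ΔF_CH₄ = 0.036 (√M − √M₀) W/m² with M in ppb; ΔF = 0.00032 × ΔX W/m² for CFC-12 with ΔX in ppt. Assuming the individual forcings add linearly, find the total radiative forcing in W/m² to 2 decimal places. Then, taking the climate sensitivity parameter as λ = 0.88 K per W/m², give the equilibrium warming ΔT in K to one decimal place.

CO₂: 5.78 × ln(605/279) = 5.78 × ln(2.16846) = 5.78 × 0.77402 = 4.4738 W/m².
CH₄: 0.036 × (√3504 − √737) = 0.036 × (59.1946 − 27.1477) = 0.036 × 32.0469 = 1.1537 W/m².
CFC-12: ΔF = 0.00032 × (489 − 1) = 0.00032 × 488 = 0.1562 W/m².
Total ΔF = 4.4738 + 1.1537 + 0.1562 = 5.7837 W/m².
ΔT = λ ΔF = 0.88 × 5.78 = 5.0864 K.

ΔF = 5.78 W/m²; ΔT = 5.1 K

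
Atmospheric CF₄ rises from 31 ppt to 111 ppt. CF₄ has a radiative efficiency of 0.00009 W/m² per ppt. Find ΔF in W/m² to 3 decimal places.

CF₄: ΔF = 0.00009 × (111 − 31) = 0.00009 × 80 = 0.0072 W/m².

ΔF = 0.007 W/m²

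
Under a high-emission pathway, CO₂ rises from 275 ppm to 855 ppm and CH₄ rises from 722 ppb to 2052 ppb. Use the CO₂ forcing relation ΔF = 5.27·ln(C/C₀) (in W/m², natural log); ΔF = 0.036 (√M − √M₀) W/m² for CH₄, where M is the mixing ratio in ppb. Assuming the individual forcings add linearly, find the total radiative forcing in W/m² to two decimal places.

CO₂: 5.27 × ln(855/275) = 5.27 × ln(3.10909) = 5.27 × 1.13433 = 5.9779 W/m².
CH₄: 0.036 × (√2052 − √722) = 0.036 × (45.2990 − 26.8701) = 0.036 × 18.4289 = 0.6634 W/m².
Total ΔF = 5.9779 + 0.6634 = 6.6413 W/m².

ΔF = 6.64 W/m²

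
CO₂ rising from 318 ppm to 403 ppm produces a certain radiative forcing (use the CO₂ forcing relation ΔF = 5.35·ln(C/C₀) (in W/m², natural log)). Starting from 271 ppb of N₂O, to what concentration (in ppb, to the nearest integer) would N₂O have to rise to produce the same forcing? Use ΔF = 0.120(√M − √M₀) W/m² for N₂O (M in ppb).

M ≈ 730 ppb

CO₂ forcing: 5.35 × ln(403/318) = 5.35 × 0.236885 = 1.26733 W/m².
Set 0.120(√M − √271) = 1.26733: √M = 1.26733/0.120 + √271 = 10.5611 + 16.4621 = 27.0232.
M = (27.0232)² = 730.25 ppb.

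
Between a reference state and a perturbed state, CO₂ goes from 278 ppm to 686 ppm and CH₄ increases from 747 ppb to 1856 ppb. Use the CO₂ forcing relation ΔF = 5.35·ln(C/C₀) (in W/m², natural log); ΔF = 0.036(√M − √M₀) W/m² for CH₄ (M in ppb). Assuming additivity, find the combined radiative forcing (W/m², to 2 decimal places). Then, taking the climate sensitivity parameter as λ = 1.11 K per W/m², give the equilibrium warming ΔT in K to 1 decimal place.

CO₂: 5.35 × ln(686/278) = 5.35 × ln(2.46763) = 5.35 × 0.90326 = 4.8324 W/m².
CH₄: 0.036 × (√1856 − √747) = 0.036 × (43.0813 − 27.3313) = 0.036 × 15.7500 = 0.5670 W/m².
Total ΔF = 4.8324 + 0.5670 = 5.3994 W/m².
ΔT = λ ΔF = 1.11 × 5.40 = 5.9940 K.

ΔF = 5.40 W/m²; ΔT = 6.0 K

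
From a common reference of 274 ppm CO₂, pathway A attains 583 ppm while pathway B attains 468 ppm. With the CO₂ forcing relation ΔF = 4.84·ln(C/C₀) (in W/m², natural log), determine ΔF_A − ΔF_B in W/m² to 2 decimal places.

ΔF_A − ΔF_B = 1.06 W/m²

ΔF_A = 4.84 ln(583/274) = 4.84 × 0.75506 = 3.6545 W/m².
ΔF_B = 4.84 ln(468/274) = 4.84 × 0.53534 = 2.5910 W/m².
Difference: 3.6545 − 2.5910 = 1.0635 W/m².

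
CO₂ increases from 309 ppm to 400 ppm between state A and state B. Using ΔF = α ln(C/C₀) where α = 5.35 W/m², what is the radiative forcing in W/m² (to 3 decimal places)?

CO₂: 5.35 × ln(400/309) = 5.35 × ln(1.29450) = 5.35 × 0.25812 = 1.3809 W/m².

ΔF = 1.381 W/m²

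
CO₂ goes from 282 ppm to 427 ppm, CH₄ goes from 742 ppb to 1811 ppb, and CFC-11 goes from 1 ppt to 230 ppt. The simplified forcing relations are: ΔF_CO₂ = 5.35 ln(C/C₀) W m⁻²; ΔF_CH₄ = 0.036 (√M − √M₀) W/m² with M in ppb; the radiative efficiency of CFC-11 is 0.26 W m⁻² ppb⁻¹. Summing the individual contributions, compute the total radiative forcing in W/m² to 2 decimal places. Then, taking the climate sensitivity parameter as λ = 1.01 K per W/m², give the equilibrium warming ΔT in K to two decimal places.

ΔF = 2.83 W/m²; ΔT = 2.86 K

CO₂: 5.35 × ln(427/282) = 5.35 × ln(1.51418) = 5.35 × 0.41487 = 2.2196 W/m².
CH₄: 0.036 × (√1811 − √742) = 0.036 × (42.5558 − 27.2397) = 0.036 × 15.3161 = 0.5514 W/m².
CFC-11: Δ = 230 − 1 = 229 ppt = 0.229 ppb; ΔF = 0.26 × 0.229 = 0.0595 W/m².
Total ΔF = 2.2196 + 0.5514 + 0.0595 = 2.8305 W/m².
ΔT = λ ΔF = 1.01 × 2.83 = 2.8583 K.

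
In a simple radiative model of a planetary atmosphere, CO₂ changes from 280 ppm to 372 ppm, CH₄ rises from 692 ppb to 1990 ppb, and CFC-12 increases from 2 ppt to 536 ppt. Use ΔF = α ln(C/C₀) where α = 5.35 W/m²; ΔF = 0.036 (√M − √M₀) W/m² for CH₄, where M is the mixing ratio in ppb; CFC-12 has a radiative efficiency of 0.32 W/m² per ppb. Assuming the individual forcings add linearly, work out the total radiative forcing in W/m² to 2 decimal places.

ΔF = 2.35 W/m²

CO₂: 5.35 × ln(372/280) = 5.35 × ln(1.32857) = 5.35 × 0.28410 = 1.5199 W/m².
CH₄: 0.036 × (√1990 − √692) = 0.036 × (44.6094 − 26.3059) = 0.036 × 18.3035 = 0.6589 W/m².
CFC-12: Δ = 536 − 2 = 534 ppt = 0.534 ppb; ΔF = 0.32 × 0.534 = 0.1709 W/m².
Total ΔF = 1.5199 + 0.6589 + 0.1709 = 2.3497 W/m².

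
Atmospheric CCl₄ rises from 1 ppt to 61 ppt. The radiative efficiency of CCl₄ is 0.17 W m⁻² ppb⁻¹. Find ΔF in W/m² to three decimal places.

ΔF = 0.010 W/m²

CCl₄: Δ = 61 − 1 = 60 ppt = 0.060 ppb; ΔF = 0.17 × 0.060 = 0.0102 W/m².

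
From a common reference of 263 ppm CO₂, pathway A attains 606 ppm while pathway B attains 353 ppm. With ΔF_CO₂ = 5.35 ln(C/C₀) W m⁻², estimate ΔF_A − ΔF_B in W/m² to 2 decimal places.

ΔF_A − ΔF_B = 2.89 W/m²

ΔF_A = 5.35 ln(606/263) = 5.35 × 0.83473 = 4.4658 W/m².
ΔF_B = 5.35 ln(353/263) = 5.35 × 0.29431 = 1.5746 W/m².
Difference: 4.4658 − 1.5746 = 2.8912 W/m².
(Equivalently, ΔF_A − ΔF_B = 5.35 ln(606/353) = 5.35 × 0.54041 = 2.8912 W/m².)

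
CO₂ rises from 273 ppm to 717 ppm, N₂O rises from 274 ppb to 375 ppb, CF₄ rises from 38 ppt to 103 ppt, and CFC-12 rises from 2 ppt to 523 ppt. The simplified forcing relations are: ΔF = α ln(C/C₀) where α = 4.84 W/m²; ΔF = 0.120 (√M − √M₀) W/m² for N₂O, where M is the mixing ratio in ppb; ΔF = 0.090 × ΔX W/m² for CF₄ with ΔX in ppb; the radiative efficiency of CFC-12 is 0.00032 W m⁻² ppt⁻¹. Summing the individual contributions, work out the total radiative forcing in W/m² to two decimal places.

ΔF = 5.18 W/m²

CO₂: 4.84 × ln(717/273) = 4.84 × ln(2.62637) = 4.84 × 0.96560 = 4.6735 W/m².
N₂O: 0.120 × (√375 − √274) = 0.120 × (19.3649 − 16.5529) = 0.120 × 2.8120 = 0.3374 W/m².
CF₄: Δ = 103 − 38 = 65 ppt = 0.065 ppb; ΔF = 0.090 × 0.065 = 0.0059 W/m².
CFC-12: ΔF = 0.00032 × (523 − 2) = 0.00032 × 521 = 0.1667 W/m².
Total ΔF = 4.6735 + 0.3374 + 0.0059 + 0.1667 = 5.1835 W/m².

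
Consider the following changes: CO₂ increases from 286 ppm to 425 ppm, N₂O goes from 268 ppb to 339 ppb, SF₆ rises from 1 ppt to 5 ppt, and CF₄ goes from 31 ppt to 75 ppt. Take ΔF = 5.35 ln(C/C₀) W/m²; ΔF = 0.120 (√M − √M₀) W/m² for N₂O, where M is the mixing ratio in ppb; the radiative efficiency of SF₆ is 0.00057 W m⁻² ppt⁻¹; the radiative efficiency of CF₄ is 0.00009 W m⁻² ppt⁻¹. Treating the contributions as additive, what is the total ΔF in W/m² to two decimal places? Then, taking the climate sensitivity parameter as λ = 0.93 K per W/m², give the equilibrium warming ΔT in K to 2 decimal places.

ΔF = 2.37 W/m²; ΔT = 2.20 K

CO₂: 5.35 × ln(425/286) = 5.35 × ln(1.48601) = 5.35 × 0.39609 = 2.1191 W/m².
N₂O: 0.120 × (√339 − √268) = 0.120 × (18.4120 − 16.3707) = 0.120 × 2.0413 = 0.2450 W/m².
SF₆: ΔF = 0.00057 × (5 − 1) = 0.00057 × 4 = 0.0023 W/m².
CF₄: ΔF = 0.00009 × (75 − 31) = 0.00009 × 44 = 0.0040 W/m².
Total ΔF = 2.1191 + 0.2450 + 0.0023 + 0.0040 = 2.3704 W/m².
ΔT = λ ΔF = 0.93 × 2.37 = 2.2041 K.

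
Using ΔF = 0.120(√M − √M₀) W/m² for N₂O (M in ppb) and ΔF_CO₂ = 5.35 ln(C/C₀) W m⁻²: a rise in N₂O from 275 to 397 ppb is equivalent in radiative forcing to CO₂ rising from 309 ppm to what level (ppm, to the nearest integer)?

C ≈ 333 ppm

N₂O forcing: 0.120 × (√397 − √275) = 0.120 × (19.9249 − 16.5831) = 0.120 × 3.3418 = 0.40102 W/m².
Set 5.35 ln(C/309) = 0.40102: ln(C/309) = 0.40102/5.35 = 0.07496, so C = 309 × e^0.07496 = 309 × 1.07784 = 333.05 ppm.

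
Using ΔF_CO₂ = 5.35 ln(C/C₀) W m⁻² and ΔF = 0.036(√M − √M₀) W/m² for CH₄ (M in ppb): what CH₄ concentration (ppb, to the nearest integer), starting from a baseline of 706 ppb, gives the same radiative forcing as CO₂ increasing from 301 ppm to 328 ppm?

CO₂ forcing: 5.35 × ln(328/301) = 5.35 × 0.085903 = 0.45958 W/m².
Set 0.036(√M − √706) = 0.45958: √M = 0.45958/0.036 + √706 = 12.7661 + 26.5707 = 39.3368.
M = (39.3368)² = 1547.38 ppb.

M ≈ 1547 ppb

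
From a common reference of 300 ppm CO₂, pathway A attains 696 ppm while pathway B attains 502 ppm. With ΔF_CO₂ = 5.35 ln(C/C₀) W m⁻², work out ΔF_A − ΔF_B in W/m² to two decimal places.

ΔF_A − ΔF_B = 1.75 W/m²

ΔF_A = 5.35 ln(696/300) = 5.35 × 0.84157 = 4.5024 W/m².
ΔF_B = 5.35 ln(502/300) = 5.35 × 0.51482 = 2.7543 W/m².
Difference: 4.5024 − 2.7543 = 1.7481 W/m².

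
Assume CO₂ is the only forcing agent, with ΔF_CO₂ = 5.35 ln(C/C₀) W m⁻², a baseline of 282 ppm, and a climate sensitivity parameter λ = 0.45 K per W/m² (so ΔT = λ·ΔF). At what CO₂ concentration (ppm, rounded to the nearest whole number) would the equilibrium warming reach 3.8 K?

C ≈ 1367 ppm

Required forcing: ΔF = ΔT/λ = 3.8/0.45 = 8.4444 W/m².
Then ln(C/282) = ΔF/5.35 = 8.4444/5.35 = 1.57839.
So C = 282 × e^1.57839 = 282 × 4.84715 = 1366.90 ppm.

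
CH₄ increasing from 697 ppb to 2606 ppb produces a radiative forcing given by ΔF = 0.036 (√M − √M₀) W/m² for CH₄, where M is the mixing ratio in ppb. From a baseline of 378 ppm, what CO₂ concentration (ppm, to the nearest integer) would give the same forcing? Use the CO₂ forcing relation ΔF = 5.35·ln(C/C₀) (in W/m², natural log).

CH₄ forcing: 0.036 × (√2606 − √697) = 0.036 × (51.0490 − 26.4008) = 0.036 × 24.6482 = 0.88734 W/m².
Set 5.35 ln(C/378) = 0.88734: ln(C/378) = 0.88734/5.35 = 0.16586, so C = 378 × e^0.16586 = 378 × 1.18041 = 446.19 ppm.

C ≈ 446 ppm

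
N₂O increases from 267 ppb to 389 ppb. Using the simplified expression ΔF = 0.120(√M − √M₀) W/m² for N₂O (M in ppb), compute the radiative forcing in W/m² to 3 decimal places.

N₂O: 0.120 × (√389 − √267) = 0.120 × (19.7231 − 16.3401) = 0.120 × 3.3830 = 0.4060 W/m².

ΔF = 0.406 W/m²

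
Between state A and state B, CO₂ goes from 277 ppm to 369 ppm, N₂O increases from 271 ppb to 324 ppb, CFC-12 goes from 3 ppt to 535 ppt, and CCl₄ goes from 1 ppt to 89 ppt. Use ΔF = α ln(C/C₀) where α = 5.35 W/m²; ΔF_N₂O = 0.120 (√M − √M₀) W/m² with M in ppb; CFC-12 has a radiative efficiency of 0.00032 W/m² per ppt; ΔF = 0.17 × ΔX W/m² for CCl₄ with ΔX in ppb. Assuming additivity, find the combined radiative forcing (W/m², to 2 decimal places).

CO₂: 5.35 × ln(369/277) = 5.35 × ln(1.33213) = 5.35 × 0.28678 = 1.5343 W/m².
N₂O: 0.120 × (√324 − √271) = 0.120 × (18.0000 − 16.4621) = 0.120 × 1.5379 = 0.1845 W/m².
CFC-12: ΔF = 0.00032 × (535 − 3) = 0.00032 × 532 = 0.1702 W/m².
CCl₄: Δ = 89 − 1 = 88 ppt = 0.088 ppb; ΔF = 0.17 × 0.088 = 0.0150 W/m².
Total ΔF = 1.5343 + 0.1845 + 0.1702 + 0.0150 = 1.9040 W/m².

ΔF = 1.90 W/m²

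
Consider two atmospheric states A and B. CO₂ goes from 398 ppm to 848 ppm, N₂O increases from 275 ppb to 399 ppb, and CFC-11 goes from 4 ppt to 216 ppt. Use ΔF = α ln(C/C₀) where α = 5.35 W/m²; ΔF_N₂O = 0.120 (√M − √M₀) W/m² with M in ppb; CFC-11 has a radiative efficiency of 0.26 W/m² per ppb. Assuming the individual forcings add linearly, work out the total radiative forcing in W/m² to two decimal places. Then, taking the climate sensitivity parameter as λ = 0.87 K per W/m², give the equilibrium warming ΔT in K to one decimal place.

ΔF = 4.51 W/m²; ΔT = 3.9 K

CO₂: 5.35 × ln(848/398) = 5.35 × ln(2.13065) = 5.35 × 0.75643 = 4.0469 W/m².
N₂O: 0.120 × (√399 − √275) = 0.120 × (19.9750 − 16.5831) = 0.120 × 3.3919 = 0.4070 W/m².
CFC-11: Δ = 216 − 4 = 212 ppt = 0.212 ppb; ΔF = 0.26 × 0.212 = 0.0551 W/m².
Total ΔF = 4.0469 + 0.4070 + 0.0551 = 4.5090 W/m².
ΔT = λ ΔF = 0.87 × 4.51 = 3.9237 K.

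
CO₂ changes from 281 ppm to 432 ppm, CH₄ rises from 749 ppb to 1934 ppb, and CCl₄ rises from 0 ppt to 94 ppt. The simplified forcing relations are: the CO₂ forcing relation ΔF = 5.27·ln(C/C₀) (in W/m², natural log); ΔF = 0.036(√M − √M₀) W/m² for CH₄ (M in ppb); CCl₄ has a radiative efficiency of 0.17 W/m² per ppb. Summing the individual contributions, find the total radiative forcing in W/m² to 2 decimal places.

CO₂: 5.27 × ln(432/281) = 5.27 × ln(1.53737) = 5.27 × 0.43007 = 2.2665 W/m².
CH₄: 0.036 × (√1934 − √749) = 0.036 × (43.9773 − 27.3679) = 0.036 × 16.6094 = 0.5979 W/m².
CCl₄: Δ = 94 − 0 = 94 ppt = 0.094 ppb; ΔF = 0.17 × 0.094 = 0.0160 W/m².
Total ΔF = 2.2665 + 0.5979 + 0.0160 = 2.8804 W/m².

ΔF = 2.88 W/m²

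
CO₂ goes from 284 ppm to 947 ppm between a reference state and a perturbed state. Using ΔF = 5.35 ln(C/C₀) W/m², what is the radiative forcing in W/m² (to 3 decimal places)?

ΔF = 6.443 W/m²

CO₂: 5.35 × ln(947/284) = 5.35 × ln(3.33451) = 5.35 × 1.20433 = 6.4432 W/m².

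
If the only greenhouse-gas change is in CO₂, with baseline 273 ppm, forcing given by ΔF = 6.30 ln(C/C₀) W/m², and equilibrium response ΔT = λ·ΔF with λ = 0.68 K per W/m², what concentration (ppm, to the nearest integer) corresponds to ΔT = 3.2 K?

Required forcing: ΔF = ΔT/λ = 3.2/0.68 = 4.7059 W/m².
Then ln(C/273) = ΔF/6.30 = 4.7059/6.30 = 0.74697.
So C = 273 × e^0.74697 = 273 × 2.11060 = 576.19 ppm.

C ≈ 576 ppm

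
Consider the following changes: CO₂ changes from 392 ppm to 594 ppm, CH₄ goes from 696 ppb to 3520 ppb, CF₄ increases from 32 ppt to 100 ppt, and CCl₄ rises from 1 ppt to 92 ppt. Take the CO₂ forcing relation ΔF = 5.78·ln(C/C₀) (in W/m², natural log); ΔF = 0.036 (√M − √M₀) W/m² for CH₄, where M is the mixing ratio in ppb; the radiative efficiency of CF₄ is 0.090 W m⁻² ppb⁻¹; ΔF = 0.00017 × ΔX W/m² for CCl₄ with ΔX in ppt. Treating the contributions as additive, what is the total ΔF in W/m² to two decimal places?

ΔF = 3.61 W/m²

CO₂: 5.78 × ln(594/392) = 5.78 × ln(1.51531) = 5.78 × 0.41562 = 2.4023 W/m².
CH₄: 0.036 × (√3520 − √696) = 0.036 × (59.3296 − 26.3818) = 0.036 × 32.9478 = 1.1861 W/m².
CF₄: Δ = 100 − 32 = 68 ppt = 0.068 ppb; ΔF = 0.090 × 0.068 = 0.0061 W/m².
CCl₄: ΔF = 0.00017 × (92 − 1) = 0.00017 × 91 = 0.0155 W/m².
Total ΔF = 2.4023 + 1.1861 + 0.0061 + 0.0155 = 3.6100 W/m².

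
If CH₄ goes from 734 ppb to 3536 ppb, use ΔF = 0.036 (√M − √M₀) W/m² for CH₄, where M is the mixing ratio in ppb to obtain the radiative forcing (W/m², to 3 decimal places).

ΔF = 1.165 W/m²

CH₄: 0.036 × (√3536 − √734) = 0.036 × (59.4643 − 27.0924) = 0.036 × 32.3719 = 1.1654 W/m².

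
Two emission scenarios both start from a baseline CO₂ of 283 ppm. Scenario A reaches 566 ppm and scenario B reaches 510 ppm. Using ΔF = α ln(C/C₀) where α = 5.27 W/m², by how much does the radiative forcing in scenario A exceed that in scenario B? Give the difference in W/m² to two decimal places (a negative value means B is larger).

ΔF_A − ΔF_B = 0.55 W/m²

ΔF_A = 5.27 ln(566/283) = 5.27 × 0.69315 = 3.6529 W/m².
ΔF_B = 5.27 ln(510/283) = 5.27 × 0.58896 = 3.1038 W/m².
Difference: 3.6529 − 3.1038 = 0.5491 W/m².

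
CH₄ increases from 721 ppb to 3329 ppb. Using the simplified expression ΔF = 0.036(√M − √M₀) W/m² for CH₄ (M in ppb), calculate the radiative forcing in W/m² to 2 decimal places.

ΔF = 1.11 W/m²

CH₄: 0.036 × (√3329 − √721) = 0.036 × (57.6975 − 26.8514) = 0.036 × 30.8461 = 1.1105 W/m².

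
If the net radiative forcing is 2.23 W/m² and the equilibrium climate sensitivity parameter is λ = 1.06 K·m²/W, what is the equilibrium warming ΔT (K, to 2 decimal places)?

ΔT = λ ΔF = 1.06 × 2.23 = 2.3638 K.

ΔT = 2.36 K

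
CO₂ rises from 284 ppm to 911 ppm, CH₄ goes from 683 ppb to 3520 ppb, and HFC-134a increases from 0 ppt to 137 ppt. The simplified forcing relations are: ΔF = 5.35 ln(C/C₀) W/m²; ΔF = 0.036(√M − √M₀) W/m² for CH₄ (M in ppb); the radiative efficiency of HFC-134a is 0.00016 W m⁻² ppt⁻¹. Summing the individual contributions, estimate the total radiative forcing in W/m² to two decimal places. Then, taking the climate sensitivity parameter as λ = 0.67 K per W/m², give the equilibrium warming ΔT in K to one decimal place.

ΔF = 7.45 W/m²; ΔT = 5.0 K

CO₂: 5.35 × ln(911/284) = 5.35 × ln(3.20775) = 5.35 × 1.16557 = 6.2358 W/m².
CH₄: 0.036 × (√3520 − √683) = 0.036 × (59.3296 − 26.1343) = 0.036 × 33.1953 = 1.1950 W/m².
HFC-134a: ΔF = 0.00016 × (137 − 0) = 0.00016 × 137 = 0.0219 W/m².
Total ΔF = 6.2358 + 1.1950 + 0.0219 = 7.4527 W/m².
ΔT = λ ΔF = 0.67 × 7.45 = 4.9915 K.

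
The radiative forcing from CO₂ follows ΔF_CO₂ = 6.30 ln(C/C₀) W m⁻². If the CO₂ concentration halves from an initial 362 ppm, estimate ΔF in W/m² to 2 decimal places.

Because the forcing depends only on the ratio C/C₀, the initial concentration does not enter.
ΔF = 6.30 × ln(0.5) = 6.30 × -0.69315 = -4.3668 W/m².

ΔF = -4.37 W/m²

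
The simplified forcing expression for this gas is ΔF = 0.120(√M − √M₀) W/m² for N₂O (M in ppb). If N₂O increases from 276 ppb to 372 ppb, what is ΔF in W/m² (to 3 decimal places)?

N₂O: 0.120 × (√372 − √276) = 0.120 × (19.2873 − 16.6132) = 0.120 × 2.6741 = 0.3209 W/m².

ΔF = 0.321 W/m²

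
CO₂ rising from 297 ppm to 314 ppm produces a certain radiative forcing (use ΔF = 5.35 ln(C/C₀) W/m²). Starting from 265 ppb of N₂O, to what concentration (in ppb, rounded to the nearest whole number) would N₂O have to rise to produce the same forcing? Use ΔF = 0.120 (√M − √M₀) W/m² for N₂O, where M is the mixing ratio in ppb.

M ≈ 352 ppb

CO₂ forcing: 5.35 × ln(314/297) = 5.35 × 0.055661 = 0.29779 W/m².
Set 0.120(√M − √265) = 0.29779: √M = 0.29779/0.120 + √265 = 2.4816 + 16.2788 = 18.7604.
M = (18.7604)² = 351.95 ppb.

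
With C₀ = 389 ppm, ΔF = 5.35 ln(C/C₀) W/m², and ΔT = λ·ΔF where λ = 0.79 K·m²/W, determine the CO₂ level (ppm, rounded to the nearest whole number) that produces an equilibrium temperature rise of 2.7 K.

Required forcing: ΔF = ΔT/λ = 2.7/0.79 = 3.4177 W/m².
Then ln(C/389) = ΔF/5.35 = 3.4177/5.35 = 0.63882.
So C = 389 × e^0.63882 = 389 × 1.89424 = 736.86 ppm.

C ≈ 737 ppm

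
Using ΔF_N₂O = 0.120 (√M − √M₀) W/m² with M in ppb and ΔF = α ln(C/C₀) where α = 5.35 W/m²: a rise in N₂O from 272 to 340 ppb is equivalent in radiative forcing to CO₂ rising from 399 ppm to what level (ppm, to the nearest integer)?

C ≈ 417 ppm

N₂O forcing: 0.120 × (√340 − √272) = 0.120 × (18.4391 − 16.4924) = 0.120 × 1.9467 = 0.23360 W/m².
Set 5.35 ln(C/399) = 0.23360: ln(C/399) = 0.23360/5.35 = 0.04366, so C = 399 × e^0.04366 = 399 × 1.04463 = 416.81 ppm.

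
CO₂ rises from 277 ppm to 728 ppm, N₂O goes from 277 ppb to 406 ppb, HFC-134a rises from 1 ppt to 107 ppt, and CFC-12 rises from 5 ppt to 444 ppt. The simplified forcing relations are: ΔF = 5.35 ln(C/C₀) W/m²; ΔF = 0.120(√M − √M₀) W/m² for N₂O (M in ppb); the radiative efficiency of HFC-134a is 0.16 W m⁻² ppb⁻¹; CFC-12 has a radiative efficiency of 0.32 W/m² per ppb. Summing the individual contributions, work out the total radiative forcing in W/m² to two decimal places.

CO₂: 5.35 × ln(728/277) = 5.35 × ln(2.62816) = 5.35 × 0.96628 = 5.1696 W/m².
N₂O: 0.120 × (√406 − √277) = 0.120 × (20.1494 − 16.6433) = 0.120 × 3.5061 = 0.4207 W/m².
HFC-134a: Δ = 107 − 1 = 106 ppt = 0.106 ppb; ΔF = 0.16 × 0.106 = 0.0170 W/m².
CFC-12: Δ = 444 − 5 = 439 ppt = 0.439 ppb; ΔF = 0.32 × 0.439 = 0.1405 W/m².
Total ΔF = 5.1696 + 0.4207 + 0.0170 + 0.1405 = 5.7478 W/m².

ΔF = 5.75 W/m²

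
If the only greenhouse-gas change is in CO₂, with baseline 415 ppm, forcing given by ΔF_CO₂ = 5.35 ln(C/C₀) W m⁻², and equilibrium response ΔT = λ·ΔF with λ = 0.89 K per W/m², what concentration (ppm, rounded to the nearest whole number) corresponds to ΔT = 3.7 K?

C ≈ 903 ppm

Required forcing: ΔF = ΔT/λ = 3.7/0.89 = 4.1573 W/m².
Then ln(C/415) = ΔF/5.35 = 4.1573/5.35 = 0.77707.
So C = 415 × e^0.77707 = 415 × 2.17509 = 902.66 ppm.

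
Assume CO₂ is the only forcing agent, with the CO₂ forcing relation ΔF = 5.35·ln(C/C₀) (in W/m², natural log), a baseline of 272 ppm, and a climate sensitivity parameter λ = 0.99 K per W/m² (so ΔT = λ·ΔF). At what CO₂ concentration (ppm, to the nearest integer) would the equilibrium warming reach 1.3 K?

C ≈ 348 ppm

Required forcing: ΔF = ΔT/λ = 1.3/0.99 = 1.3131 W/m².
Then ln(C/272) = ΔF/5.35 = 1.3131/5.35 = 0.24544.
So C = 272 × e^0.24544 = 272 × 1.27818 = 347.66 ppm.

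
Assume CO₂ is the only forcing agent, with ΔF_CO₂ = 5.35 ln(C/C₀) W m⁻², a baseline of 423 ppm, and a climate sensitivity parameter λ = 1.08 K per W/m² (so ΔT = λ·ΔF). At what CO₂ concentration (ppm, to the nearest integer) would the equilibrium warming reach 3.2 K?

C ≈ 736 ppm

Required forcing: ΔF = ΔT/λ = 3.2/1.08 = 2.9630 W/m².
Then ln(C/423) = ΔF/5.35 = 2.9630/5.35 = 0.55383.
So C = 423 × e^0.55383 = 423 × 1.73990 = 735.98 ppm.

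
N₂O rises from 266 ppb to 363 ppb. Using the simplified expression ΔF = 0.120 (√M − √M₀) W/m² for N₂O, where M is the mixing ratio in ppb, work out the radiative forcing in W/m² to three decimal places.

N₂O: 0.120 × (√363 − √266) = 0.120 × (19.0526 − 16.3095) = 0.120 × 2.7431 = 0.3292 W/m².

ΔF = 0.329 W/m²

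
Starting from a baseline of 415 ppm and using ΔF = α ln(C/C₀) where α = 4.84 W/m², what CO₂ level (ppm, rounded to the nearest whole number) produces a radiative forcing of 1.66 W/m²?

C ≈ 585 ppm

Set 4.84 ln(C/415) = 1.66, so ln(C/415) = 1.66/4.84 = 0.34298.
Then C/415 = e^0.34298 = 1.40914, giving C = 415 × 1.40914 = 584.79 ppm.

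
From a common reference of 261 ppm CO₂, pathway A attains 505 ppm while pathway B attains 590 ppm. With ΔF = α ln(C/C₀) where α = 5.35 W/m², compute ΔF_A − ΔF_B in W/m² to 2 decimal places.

ΔF_A − ΔF_B = -0.83 W/m²

ΔF_A = 5.35 ln(505/261) = 5.35 × 0.66004 = 3.5312 W/m².
ΔF_B = 5.35 ln(590/261) = 5.35 × 0.81560 = 4.3635 W/m².
Difference: 3.5312 − 4.3635 = -0.8323 W/m².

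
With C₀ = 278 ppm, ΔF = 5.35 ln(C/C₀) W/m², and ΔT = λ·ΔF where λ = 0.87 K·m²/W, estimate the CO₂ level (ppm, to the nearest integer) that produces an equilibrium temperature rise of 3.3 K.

Required forcing: ΔF = ΔT/λ = 3.3/0.87 = 3.7931 W/m².
Then ln(C/278) = ΔF/5.35 = 3.7931/5.35 = 0.70899.
So C = 278 × e^0.70899 = 278 × 2.03194 = 564.88 ppm.

C ≈ 565 ppm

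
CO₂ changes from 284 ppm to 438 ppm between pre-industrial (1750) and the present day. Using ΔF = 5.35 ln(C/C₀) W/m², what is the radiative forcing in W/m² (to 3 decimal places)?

ΔF = 2.318 W/m²

CO₂ absorption bands are partially saturated, so forcing scales with the logarithm of the concentration ratio.
CO₂: 5.35 × ln(438/284) = 5.35 × ln(1.54225) = 5.35 × 0.43324 = 2.3178 W/m².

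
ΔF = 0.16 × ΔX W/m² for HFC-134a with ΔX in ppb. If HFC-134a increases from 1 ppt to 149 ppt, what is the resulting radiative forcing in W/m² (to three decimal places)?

ΔF = 0.024 W/m²

HFC-134a: Δ = 149 − 1 = 148 ppt = 0.148 ppb; ΔF = 0.16 × 0.148 = 0.0237 W/m².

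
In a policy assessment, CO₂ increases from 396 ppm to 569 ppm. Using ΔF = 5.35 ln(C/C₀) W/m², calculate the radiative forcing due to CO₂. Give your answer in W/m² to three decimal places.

ΔF = 1.939 W/m²

CO₂: 5.35 × ln(569/396) = 5.35 × ln(1.43687) = 5.35 × 0.36247 = 1.9392 W/m².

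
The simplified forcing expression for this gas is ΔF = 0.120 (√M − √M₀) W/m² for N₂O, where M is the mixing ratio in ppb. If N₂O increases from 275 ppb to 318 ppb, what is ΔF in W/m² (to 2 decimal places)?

N₂O: 0.120 × (√318 − √275) = 0.120 × (17.8326 − 16.5831) = 0.120 × 1.2495 = 0.1499 W/m².

ΔF = 0.15 W/m²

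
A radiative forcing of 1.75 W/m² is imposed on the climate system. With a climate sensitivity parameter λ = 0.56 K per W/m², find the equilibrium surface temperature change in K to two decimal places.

ΔT = 0.98 K

ΔT = λ ΔF = 0.56 × 1.75 = 0.9800 K.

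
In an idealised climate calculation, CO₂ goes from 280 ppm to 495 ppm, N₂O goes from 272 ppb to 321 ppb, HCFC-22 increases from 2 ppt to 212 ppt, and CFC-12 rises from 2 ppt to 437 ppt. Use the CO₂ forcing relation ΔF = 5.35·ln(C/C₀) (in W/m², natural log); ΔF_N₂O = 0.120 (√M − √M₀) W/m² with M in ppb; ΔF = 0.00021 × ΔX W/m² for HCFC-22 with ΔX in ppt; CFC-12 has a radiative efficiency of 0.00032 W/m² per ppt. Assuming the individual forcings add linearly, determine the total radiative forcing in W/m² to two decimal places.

ΔF = 3.40 W/m²

CO₂: 5.35 × ln(495/280) = 5.35 × ln(1.76786) = 5.35 × 0.56977 = 3.0483 W/m².
N₂O: 0.120 × (√321 − √272) = 0.120 × (17.9165 − 16.4924) = 0.120 × 1.4241 = 0.1709 W/m².
HCFC-22: ΔF = 0.00021 × (212 − 2) = 0.00021 × 210 = 0.0441 W/m².
CFC-12: ΔF = 0.00032 × (437 − 2) = 0.00032 × 435 = 0.1392 W/m².
Total ΔF = 3.0483 + 0.1709 + 0.0441 + 0.1392 = 3.4025 W/m².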